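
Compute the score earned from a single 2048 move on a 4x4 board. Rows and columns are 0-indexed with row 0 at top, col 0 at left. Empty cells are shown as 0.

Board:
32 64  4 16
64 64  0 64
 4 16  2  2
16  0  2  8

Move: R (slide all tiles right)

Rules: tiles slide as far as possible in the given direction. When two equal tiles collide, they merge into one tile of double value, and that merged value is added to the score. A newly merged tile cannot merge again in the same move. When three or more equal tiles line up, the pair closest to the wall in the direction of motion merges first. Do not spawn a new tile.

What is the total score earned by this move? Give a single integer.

Answer: 132

Derivation:
Slide right:
row 0: [32, 64, 4, 16] -> [32, 64, 4, 16]  score +0 (running 0)
row 1: [64, 64, 0, 64] -> [0, 0, 64, 128]  score +128 (running 128)
row 2: [4, 16, 2, 2] -> [0, 4, 16, 4]  score +4 (running 132)
row 3: [16, 0, 2, 8] -> [0, 16, 2, 8]  score +0 (running 132)
Board after move:
 32  64   4  16
  0   0  64 128
  0   4  16   4
  0  16   2   8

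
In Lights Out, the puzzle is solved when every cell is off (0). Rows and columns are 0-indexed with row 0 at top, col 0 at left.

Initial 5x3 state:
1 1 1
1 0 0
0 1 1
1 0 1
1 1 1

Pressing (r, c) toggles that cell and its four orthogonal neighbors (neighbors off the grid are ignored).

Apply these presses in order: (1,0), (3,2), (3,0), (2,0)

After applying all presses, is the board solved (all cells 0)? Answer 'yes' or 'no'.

After press 1 at (1,0):
0 1 1
0 1 0
1 1 1
1 0 1
1 1 1

After press 2 at (3,2):
0 1 1
0 1 0
1 1 0
1 1 0
1 1 0

After press 3 at (3,0):
0 1 1
0 1 0
0 1 0
0 0 0
0 1 0

After press 4 at (2,0):
0 1 1
1 1 0
1 0 0
1 0 0
0 1 0

Lights still on: 7

Answer: no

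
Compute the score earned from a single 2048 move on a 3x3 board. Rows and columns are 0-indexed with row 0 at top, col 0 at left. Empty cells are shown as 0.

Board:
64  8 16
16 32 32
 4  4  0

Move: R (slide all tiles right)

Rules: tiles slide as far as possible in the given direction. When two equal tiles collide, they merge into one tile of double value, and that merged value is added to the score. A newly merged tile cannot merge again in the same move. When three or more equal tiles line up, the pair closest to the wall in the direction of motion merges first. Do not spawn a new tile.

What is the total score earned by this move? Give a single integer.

Answer: 72

Derivation:
Slide right:
row 0: [64, 8, 16] -> [64, 8, 16]  score +0 (running 0)
row 1: [16, 32, 32] -> [0, 16, 64]  score +64 (running 64)
row 2: [4, 4, 0] -> [0, 0, 8]  score +8 (running 72)
Board after move:
64  8 16
 0 16 64
 0  0  8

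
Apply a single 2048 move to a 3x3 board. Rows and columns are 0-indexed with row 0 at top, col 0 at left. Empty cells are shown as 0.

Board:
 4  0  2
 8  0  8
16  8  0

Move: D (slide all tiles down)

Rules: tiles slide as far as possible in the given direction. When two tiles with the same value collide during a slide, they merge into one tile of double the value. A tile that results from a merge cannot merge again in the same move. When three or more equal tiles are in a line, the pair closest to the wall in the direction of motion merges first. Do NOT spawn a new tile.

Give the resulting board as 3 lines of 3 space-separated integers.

Slide down:
col 0: [4, 8, 16] -> [4, 8, 16]
col 1: [0, 0, 8] -> [0, 0, 8]
col 2: [2, 8, 0] -> [0, 2, 8]

Answer:  4  0  0
 8  0  2
16  8  8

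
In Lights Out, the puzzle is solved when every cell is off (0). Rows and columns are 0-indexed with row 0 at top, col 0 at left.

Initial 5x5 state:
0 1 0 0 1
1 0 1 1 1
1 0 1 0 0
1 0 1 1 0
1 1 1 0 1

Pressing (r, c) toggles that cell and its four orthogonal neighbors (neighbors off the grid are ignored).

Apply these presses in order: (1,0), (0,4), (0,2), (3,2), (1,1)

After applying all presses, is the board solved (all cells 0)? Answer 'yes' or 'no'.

After press 1 at (1,0):
1 1 0 0 1
0 1 1 1 1
0 0 1 0 0
1 0 1 1 0
1 1 1 0 1

After press 2 at (0,4):
1 1 0 1 0
0 1 1 1 0
0 0 1 0 0
1 0 1 1 0
1 1 1 0 1

After press 3 at (0,2):
1 0 1 0 0
0 1 0 1 0
0 0 1 0 0
1 0 1 1 0
1 1 1 0 1

After press 4 at (3,2):
1 0 1 0 0
0 1 0 1 0
0 0 0 0 0
1 1 0 0 0
1 1 0 0 1

After press 5 at (1,1):
1 1 1 0 0
1 0 1 1 0
0 1 0 0 0
1 1 0 0 0
1 1 0 0 1

Lights still on: 12

Answer: no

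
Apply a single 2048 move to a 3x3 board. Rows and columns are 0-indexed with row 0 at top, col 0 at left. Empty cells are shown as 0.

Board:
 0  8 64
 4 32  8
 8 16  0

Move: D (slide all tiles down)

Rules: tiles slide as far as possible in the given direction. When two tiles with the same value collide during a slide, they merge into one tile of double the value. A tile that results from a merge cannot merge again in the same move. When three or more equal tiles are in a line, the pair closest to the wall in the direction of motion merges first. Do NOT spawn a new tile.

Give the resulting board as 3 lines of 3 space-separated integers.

Answer:  0  8  0
 4 32 64
 8 16  8

Derivation:
Slide down:
col 0: [0, 4, 8] -> [0, 4, 8]
col 1: [8, 32, 16] -> [8, 32, 16]
col 2: [64, 8, 0] -> [0, 64, 8]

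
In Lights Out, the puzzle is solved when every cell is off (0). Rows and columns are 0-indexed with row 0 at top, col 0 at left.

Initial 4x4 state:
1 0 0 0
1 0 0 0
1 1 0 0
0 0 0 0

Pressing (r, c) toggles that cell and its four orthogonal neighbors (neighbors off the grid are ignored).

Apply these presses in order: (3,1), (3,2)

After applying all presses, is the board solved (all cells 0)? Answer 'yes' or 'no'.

Answer: no

Derivation:
After press 1 at (3,1):
1 0 0 0
1 0 0 0
1 0 0 0
1 1 1 0

After press 2 at (3,2):
1 0 0 0
1 0 0 0
1 0 1 0
1 0 0 1

Lights still on: 6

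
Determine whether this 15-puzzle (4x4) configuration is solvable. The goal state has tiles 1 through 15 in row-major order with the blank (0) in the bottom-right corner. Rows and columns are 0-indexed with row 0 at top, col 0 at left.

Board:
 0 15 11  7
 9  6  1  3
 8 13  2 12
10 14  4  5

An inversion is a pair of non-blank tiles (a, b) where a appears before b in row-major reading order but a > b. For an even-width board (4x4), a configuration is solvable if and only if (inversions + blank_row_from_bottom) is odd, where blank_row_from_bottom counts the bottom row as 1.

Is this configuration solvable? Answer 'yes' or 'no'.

Inversions: 58
Blank is in row 0 (0-indexed from top), which is row 4 counting from the bottom (bottom = 1).
58 + 4 = 62, which is even, so the puzzle is not solvable.

Answer: no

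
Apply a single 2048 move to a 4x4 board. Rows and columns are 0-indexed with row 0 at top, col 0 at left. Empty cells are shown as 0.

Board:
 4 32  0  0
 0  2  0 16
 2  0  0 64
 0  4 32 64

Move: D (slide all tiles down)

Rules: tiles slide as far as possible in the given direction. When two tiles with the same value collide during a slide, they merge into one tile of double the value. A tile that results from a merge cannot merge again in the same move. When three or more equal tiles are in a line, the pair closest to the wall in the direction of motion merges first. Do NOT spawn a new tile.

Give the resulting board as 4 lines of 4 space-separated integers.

Answer:   0   0   0   0
  0  32   0   0
  4   2   0  16
  2   4  32 128

Derivation:
Slide down:
col 0: [4, 0, 2, 0] -> [0, 0, 4, 2]
col 1: [32, 2, 0, 4] -> [0, 32, 2, 4]
col 2: [0, 0, 0, 32] -> [0, 0, 0, 32]
col 3: [0, 16, 64, 64] -> [0, 0, 16, 128]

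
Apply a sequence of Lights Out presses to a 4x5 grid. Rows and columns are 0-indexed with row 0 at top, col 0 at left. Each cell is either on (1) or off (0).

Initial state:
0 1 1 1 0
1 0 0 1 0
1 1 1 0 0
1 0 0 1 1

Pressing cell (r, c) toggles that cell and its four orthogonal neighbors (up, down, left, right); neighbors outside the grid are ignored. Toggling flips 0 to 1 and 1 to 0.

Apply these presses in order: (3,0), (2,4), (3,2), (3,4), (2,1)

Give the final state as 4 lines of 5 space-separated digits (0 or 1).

Answer: 0 1 1 1 0
1 1 0 1 1
1 0 1 1 0
0 1 1 1 1

Derivation:
After press 1 at (3,0):
0 1 1 1 0
1 0 0 1 0
0 1 1 0 0
0 1 0 1 1

After press 2 at (2,4):
0 1 1 1 0
1 0 0 1 1
0 1 1 1 1
0 1 0 1 0

After press 3 at (3,2):
0 1 1 1 0
1 0 0 1 1
0 1 0 1 1
0 0 1 0 0

After press 4 at (3,4):
0 1 1 1 0
1 0 0 1 1
0 1 0 1 0
0 0 1 1 1

After press 5 at (2,1):
0 1 1 1 0
1 1 0 1 1
1 0 1 1 0
0 1 1 1 1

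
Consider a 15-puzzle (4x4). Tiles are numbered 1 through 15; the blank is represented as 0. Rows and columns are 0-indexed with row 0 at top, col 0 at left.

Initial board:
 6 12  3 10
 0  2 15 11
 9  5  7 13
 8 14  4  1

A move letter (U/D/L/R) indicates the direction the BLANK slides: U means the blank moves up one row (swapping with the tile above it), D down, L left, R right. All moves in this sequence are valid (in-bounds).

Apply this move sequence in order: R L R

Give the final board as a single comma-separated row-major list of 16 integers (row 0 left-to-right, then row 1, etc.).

Answer: 6, 12, 3, 10, 2, 0, 15, 11, 9, 5, 7, 13, 8, 14, 4, 1

Derivation:
After move 1 (R):
 6 12  3 10
 2  0 15 11
 9  5  7 13
 8 14  4  1

After move 2 (L):
 6 12  3 10
 0  2 15 11
 9  5  7 13
 8 14  4  1

After move 3 (R):
 6 12  3 10
 2  0 15 11
 9  5  7 13
 8 14  4  1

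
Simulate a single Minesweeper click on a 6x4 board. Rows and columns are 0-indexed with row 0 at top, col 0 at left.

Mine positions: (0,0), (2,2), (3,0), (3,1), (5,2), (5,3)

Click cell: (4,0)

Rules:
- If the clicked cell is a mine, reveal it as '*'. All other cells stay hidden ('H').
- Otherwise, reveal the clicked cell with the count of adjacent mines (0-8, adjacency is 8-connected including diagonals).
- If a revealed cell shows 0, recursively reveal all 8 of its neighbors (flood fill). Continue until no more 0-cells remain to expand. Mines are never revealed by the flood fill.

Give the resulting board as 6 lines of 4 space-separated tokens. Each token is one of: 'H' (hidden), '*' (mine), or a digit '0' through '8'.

H H H H
H H H H
H H H H
H H H H
2 H H H
H H H H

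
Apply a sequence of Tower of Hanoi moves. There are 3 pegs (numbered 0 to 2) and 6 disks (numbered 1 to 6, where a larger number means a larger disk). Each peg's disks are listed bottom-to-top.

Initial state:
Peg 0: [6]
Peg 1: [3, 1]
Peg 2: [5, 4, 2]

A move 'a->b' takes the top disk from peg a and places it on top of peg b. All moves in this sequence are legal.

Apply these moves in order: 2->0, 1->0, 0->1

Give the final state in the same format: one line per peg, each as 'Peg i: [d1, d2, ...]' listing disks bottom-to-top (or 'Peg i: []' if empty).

Answer: Peg 0: [6, 2]
Peg 1: [3, 1]
Peg 2: [5, 4]

Derivation:
After move 1 (2->0):
Peg 0: [6, 2]
Peg 1: [3, 1]
Peg 2: [5, 4]

After move 2 (1->0):
Peg 0: [6, 2, 1]
Peg 1: [3]
Peg 2: [5, 4]

After move 3 (0->1):
Peg 0: [6, 2]
Peg 1: [3, 1]
Peg 2: [5, 4]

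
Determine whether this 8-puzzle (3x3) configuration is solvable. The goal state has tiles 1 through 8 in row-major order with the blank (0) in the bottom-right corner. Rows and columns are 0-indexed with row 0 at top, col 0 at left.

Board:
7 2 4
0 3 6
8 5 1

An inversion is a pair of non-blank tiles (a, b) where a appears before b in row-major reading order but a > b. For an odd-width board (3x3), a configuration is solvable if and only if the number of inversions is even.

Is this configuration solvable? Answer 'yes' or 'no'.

Inversions (pairs i<j in row-major order where tile[i] > tile[j] > 0): 15
15 is odd, so the puzzle is not solvable.

Answer: no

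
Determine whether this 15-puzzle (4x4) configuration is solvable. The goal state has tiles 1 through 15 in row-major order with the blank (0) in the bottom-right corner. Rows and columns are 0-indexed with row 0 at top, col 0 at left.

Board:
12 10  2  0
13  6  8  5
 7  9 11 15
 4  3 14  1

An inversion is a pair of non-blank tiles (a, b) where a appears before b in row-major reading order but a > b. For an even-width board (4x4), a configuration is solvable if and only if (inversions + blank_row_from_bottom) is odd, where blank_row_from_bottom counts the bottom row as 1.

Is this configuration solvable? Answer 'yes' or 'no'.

Inversions: 59
Blank is in row 0 (0-indexed from top), which is row 4 counting from the bottom (bottom = 1).
59 + 4 = 63, which is odd, so the puzzle is solvable.

Answer: yes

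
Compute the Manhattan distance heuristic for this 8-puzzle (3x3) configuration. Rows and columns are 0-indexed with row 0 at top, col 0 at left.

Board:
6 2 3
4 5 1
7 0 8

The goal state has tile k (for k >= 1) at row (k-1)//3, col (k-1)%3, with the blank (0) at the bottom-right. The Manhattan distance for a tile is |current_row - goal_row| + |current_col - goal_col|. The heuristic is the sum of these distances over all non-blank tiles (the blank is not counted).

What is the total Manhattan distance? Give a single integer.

Answer: 7

Derivation:
Tile 6: at (0,0), goal (1,2), distance |0-1|+|0-2| = 3
Tile 2: at (0,1), goal (0,1), distance |0-0|+|1-1| = 0
Tile 3: at (0,2), goal (0,2), distance |0-0|+|2-2| = 0
Tile 4: at (1,0), goal (1,0), distance |1-1|+|0-0| = 0
Tile 5: at (1,1), goal (1,1), distance |1-1|+|1-1| = 0
Tile 1: at (1,2), goal (0,0), distance |1-0|+|2-0| = 3
Tile 7: at (2,0), goal (2,0), distance |2-2|+|0-0| = 0
Tile 8: at (2,2), goal (2,1), distance |2-2|+|2-1| = 1
Sum: 3 + 0 + 0 + 0 + 0 + 3 + 0 + 1 = 7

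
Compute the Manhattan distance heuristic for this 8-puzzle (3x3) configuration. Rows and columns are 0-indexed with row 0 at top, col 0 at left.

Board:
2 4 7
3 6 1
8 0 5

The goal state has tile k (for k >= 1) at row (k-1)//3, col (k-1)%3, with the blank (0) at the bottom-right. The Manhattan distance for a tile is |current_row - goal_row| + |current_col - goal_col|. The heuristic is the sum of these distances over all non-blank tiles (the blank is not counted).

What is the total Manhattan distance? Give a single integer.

Answer: 17

Derivation:
Tile 2: (0,0)->(0,1) = 1
Tile 4: (0,1)->(1,0) = 2
Tile 7: (0,2)->(2,0) = 4
Tile 3: (1,0)->(0,2) = 3
Tile 6: (1,1)->(1,2) = 1
Tile 1: (1,2)->(0,0) = 3
Tile 8: (2,0)->(2,1) = 1
Tile 5: (2,2)->(1,1) = 2
Sum: 1 + 2 + 4 + 3 + 1 + 3 + 1 + 2 = 17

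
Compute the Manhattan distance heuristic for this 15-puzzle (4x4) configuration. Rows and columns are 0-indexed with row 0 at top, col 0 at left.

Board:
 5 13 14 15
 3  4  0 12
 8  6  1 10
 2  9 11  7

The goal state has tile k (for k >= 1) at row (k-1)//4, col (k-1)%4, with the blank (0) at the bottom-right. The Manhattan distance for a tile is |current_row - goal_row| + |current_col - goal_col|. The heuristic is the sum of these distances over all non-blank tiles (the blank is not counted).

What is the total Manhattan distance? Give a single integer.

Answer: 41

Derivation:
Tile 5: (0,0)->(1,0) = 1
Tile 13: (0,1)->(3,0) = 4
Tile 14: (0,2)->(3,1) = 4
Tile 15: (0,3)->(3,2) = 4
Tile 3: (1,0)->(0,2) = 3
Tile 4: (1,1)->(0,3) = 3
Tile 12: (1,3)->(2,3) = 1
Tile 8: (2,0)->(1,3) = 4
Tile 6: (2,1)->(1,1) = 1
Tile 1: (2,2)->(0,0) = 4
Tile 10: (2,3)->(2,1) = 2
Tile 2: (3,0)->(0,1) = 4
Tile 9: (3,1)->(2,0) = 2
Tile 11: (3,2)->(2,2) = 1
Tile 7: (3,3)->(1,2) = 3
Sum: 1 + 4 + 4 + 4 + 3 + 3 + 1 + 4 + 1 + 4 + 2 + 4 + 2 + 1 + 3 = 41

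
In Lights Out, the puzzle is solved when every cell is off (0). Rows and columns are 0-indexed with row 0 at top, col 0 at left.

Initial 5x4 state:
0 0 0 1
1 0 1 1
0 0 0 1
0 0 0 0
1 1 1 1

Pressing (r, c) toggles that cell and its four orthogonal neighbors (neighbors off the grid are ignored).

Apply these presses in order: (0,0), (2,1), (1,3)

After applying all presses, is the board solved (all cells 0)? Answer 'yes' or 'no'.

After press 1 at (0,0):
1 1 0 1
0 0 1 1
0 0 0 1
0 0 0 0
1 1 1 1

After press 2 at (2,1):
1 1 0 1
0 1 1 1
1 1 1 1
0 1 0 0
1 1 1 1

After press 3 at (1,3):
1 1 0 0
0 1 0 0
1 1 1 0
0 1 0 0
1 1 1 1

Lights still on: 11

Answer: no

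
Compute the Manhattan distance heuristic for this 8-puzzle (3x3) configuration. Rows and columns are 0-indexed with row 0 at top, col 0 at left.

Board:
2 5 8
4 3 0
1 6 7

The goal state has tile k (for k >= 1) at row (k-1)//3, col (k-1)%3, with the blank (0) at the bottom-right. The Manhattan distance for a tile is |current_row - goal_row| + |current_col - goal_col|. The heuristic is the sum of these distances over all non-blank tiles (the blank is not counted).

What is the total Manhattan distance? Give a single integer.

Answer: 13

Derivation:
Tile 2: (0,0)->(0,1) = 1
Tile 5: (0,1)->(1,1) = 1
Tile 8: (0,2)->(2,1) = 3
Tile 4: (1,0)->(1,0) = 0
Tile 3: (1,1)->(0,2) = 2
Tile 1: (2,0)->(0,0) = 2
Tile 6: (2,1)->(1,2) = 2
Tile 7: (2,2)->(2,0) = 2
Sum: 1 + 1 + 3 + 0 + 2 + 2 + 2 + 2 = 13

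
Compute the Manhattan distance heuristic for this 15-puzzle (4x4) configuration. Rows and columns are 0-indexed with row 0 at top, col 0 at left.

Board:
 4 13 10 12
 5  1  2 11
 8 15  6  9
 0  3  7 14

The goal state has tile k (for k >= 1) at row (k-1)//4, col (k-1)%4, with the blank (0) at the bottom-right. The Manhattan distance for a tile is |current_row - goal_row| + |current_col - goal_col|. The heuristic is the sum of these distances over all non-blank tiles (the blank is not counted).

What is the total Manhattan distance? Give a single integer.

Answer: 37

Derivation:
Tile 4: (0,0)->(0,3) = 3
Tile 13: (0,1)->(3,0) = 4
Tile 10: (0,2)->(2,1) = 3
Tile 12: (0,3)->(2,3) = 2
Tile 5: (1,0)->(1,0) = 0
Tile 1: (1,1)->(0,0) = 2
Tile 2: (1,2)->(0,1) = 2
Tile 11: (1,3)->(2,2) = 2
Tile 8: (2,0)->(1,3) = 4
Tile 15: (2,1)->(3,2) = 2
Tile 6: (2,2)->(1,1) = 2
Tile 9: (2,3)->(2,0) = 3
Tile 3: (3,1)->(0,2) = 4
Tile 7: (3,2)->(1,2) = 2
Tile 14: (3,3)->(3,1) = 2
Sum: 3 + 4 + 3 + 2 + 0 + 2 + 2 + 2 + 4 + 2 + 2 + 3 + 4 + 2 + 2 = 37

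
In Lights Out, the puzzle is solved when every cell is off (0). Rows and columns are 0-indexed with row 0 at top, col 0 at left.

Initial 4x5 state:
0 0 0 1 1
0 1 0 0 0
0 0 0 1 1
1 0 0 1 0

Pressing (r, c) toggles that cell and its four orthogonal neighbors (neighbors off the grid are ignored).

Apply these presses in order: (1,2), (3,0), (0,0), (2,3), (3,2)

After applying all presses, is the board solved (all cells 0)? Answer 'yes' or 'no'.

Answer: no

Derivation:
After press 1 at (1,2):
0 0 1 1 1
0 0 1 1 0
0 0 1 1 1
1 0 0 1 0

After press 2 at (3,0):
0 0 1 1 1
0 0 1 1 0
1 0 1 1 1
0 1 0 1 0

After press 3 at (0,0):
1 1 1 1 1
1 0 1 1 0
1 0 1 1 1
0 1 0 1 0

After press 4 at (2,3):
1 1 1 1 1
1 0 1 0 0
1 0 0 0 0
0 1 0 0 0

After press 5 at (3,2):
1 1 1 1 1
1 0 1 0 0
1 0 1 0 0
0 0 1 1 0

Lights still on: 11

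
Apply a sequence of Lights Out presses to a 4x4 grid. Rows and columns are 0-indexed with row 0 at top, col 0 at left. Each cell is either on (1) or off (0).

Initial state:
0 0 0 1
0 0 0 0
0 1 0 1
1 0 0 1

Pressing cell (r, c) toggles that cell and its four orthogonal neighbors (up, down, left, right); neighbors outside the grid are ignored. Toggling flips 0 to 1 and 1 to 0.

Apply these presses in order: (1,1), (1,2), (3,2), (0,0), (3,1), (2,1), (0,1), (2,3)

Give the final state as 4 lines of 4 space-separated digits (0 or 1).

After press 1 at (1,1):
0 1 0 1
1 1 1 0
0 0 0 1
1 0 0 1

After press 2 at (1,2):
0 1 1 1
1 0 0 1
0 0 1 1
1 0 0 1

After press 3 at (3,2):
0 1 1 1
1 0 0 1
0 0 0 1
1 1 1 0

After press 4 at (0,0):
1 0 1 1
0 0 0 1
0 0 0 1
1 1 1 0

After press 5 at (3,1):
1 0 1 1
0 0 0 1
0 1 0 1
0 0 0 0

After press 6 at (2,1):
1 0 1 1
0 1 0 1
1 0 1 1
0 1 0 0

After press 7 at (0,1):
0 1 0 1
0 0 0 1
1 0 1 1
0 1 0 0

After press 8 at (2,3):
0 1 0 1
0 0 0 0
1 0 0 0
0 1 0 1

Answer: 0 1 0 1
0 0 0 0
1 0 0 0
0 1 0 1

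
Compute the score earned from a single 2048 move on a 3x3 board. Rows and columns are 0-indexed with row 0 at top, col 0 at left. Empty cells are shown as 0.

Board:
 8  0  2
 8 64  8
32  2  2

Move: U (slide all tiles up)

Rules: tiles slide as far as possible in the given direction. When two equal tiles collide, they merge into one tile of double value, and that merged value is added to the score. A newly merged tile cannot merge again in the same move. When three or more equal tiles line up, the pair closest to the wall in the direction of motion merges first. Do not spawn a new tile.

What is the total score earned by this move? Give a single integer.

Answer: 16

Derivation:
Slide up:
col 0: [8, 8, 32] -> [16, 32, 0]  score +16 (running 16)
col 1: [0, 64, 2] -> [64, 2, 0]  score +0 (running 16)
col 2: [2, 8, 2] -> [2, 8, 2]  score +0 (running 16)
Board after move:
16 64  2
32  2  8
 0  0  2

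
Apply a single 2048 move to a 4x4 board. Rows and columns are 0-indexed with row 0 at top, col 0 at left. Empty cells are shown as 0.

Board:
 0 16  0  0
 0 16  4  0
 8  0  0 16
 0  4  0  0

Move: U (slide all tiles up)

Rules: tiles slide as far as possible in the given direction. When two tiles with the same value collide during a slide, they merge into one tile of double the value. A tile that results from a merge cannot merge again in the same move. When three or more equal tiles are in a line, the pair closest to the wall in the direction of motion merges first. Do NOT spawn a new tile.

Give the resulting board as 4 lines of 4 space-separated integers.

Answer:  8 32  4 16
 0  4  0  0
 0  0  0  0
 0  0  0  0

Derivation:
Slide up:
col 0: [0, 0, 8, 0] -> [8, 0, 0, 0]
col 1: [16, 16, 0, 4] -> [32, 4, 0, 0]
col 2: [0, 4, 0, 0] -> [4, 0, 0, 0]
col 3: [0, 0, 16, 0] -> [16, 0, 0, 0]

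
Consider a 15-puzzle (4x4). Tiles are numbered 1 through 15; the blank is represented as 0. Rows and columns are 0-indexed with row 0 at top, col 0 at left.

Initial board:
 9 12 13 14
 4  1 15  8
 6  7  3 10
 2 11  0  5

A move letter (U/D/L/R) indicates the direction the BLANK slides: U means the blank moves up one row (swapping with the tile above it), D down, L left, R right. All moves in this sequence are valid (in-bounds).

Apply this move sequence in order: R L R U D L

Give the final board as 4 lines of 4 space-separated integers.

After move 1 (R):
 9 12 13 14
 4  1 15  8
 6  7  3 10
 2 11  5  0

After move 2 (L):
 9 12 13 14
 4  1 15  8
 6  7  3 10
 2 11  0  5

After move 3 (R):
 9 12 13 14
 4  1 15  8
 6  7  3 10
 2 11  5  0

After move 4 (U):
 9 12 13 14
 4  1 15  8
 6  7  3  0
 2 11  5 10

After move 5 (D):
 9 12 13 14
 4  1 15  8
 6  7  3 10
 2 11  5  0

After move 6 (L):
 9 12 13 14
 4  1 15  8
 6  7  3 10
 2 11  0  5

Answer:  9 12 13 14
 4  1 15  8
 6  7  3 10
 2 11  0  5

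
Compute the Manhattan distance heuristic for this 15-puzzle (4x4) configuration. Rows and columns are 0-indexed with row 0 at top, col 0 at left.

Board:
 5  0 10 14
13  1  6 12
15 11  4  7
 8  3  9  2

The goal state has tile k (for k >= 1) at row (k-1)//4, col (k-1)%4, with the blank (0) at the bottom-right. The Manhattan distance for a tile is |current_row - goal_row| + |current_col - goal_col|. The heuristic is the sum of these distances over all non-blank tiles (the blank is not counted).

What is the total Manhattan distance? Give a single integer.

Answer: 41

Derivation:
Tile 5: at (0,0), goal (1,0), distance |0-1|+|0-0| = 1
Tile 10: at (0,2), goal (2,1), distance |0-2|+|2-1| = 3
Tile 14: at (0,3), goal (3,1), distance |0-3|+|3-1| = 5
Tile 13: at (1,0), goal (3,0), distance |1-3|+|0-0| = 2
Tile 1: at (1,1), goal (0,0), distance |1-0|+|1-0| = 2
Tile 6: at (1,2), goal (1,1), distance |1-1|+|2-1| = 1
Tile 12: at (1,3), goal (2,3), distance |1-2|+|3-3| = 1
Tile 15: at (2,0), goal (3,2), distance |2-3|+|0-2| = 3
Tile 11: at (2,1), goal (2,2), distance |2-2|+|1-2| = 1
Tile 4: at (2,2), goal (0,3), distance |2-0|+|2-3| = 3
Tile 7: at (2,3), goal (1,2), distance |2-1|+|3-2| = 2
Tile 8: at (3,0), goal (1,3), distance |3-1|+|0-3| = 5
Tile 3: at (3,1), goal (0,2), distance |3-0|+|1-2| = 4
Tile 9: at (3,2), goal (2,0), distance |3-2|+|2-0| = 3
Tile 2: at (3,3), goal (0,1), distance |3-0|+|3-1| = 5
Sum: 1 + 3 + 5 + 2 + 2 + 1 + 1 + 3 + 1 + 3 + 2 + 5 + 4 + 3 + 5 = 41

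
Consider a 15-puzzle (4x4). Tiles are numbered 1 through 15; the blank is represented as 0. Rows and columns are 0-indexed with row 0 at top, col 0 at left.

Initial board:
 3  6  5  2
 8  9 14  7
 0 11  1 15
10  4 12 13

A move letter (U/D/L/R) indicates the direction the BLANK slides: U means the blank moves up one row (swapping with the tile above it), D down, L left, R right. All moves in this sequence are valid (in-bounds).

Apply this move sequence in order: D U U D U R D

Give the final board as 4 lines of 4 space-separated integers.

After move 1 (D):
 3  6  5  2
 8  9 14  7
10 11  1 15
 0  4 12 13

After move 2 (U):
 3  6  5  2
 8  9 14  7
 0 11  1 15
10  4 12 13

After move 3 (U):
 3  6  5  2
 0  9 14  7
 8 11  1 15
10  4 12 13

After move 4 (D):
 3  6  5  2
 8  9 14  7
 0 11  1 15
10  4 12 13

After move 5 (U):
 3  6  5  2
 0  9 14  7
 8 11  1 15
10  4 12 13

After move 6 (R):
 3  6  5  2
 9  0 14  7
 8 11  1 15
10  4 12 13

After move 7 (D):
 3  6  5  2
 9 11 14  7
 8  0  1 15
10  4 12 13

Answer:  3  6  5  2
 9 11 14  7
 8  0  1 15
10  4 12 13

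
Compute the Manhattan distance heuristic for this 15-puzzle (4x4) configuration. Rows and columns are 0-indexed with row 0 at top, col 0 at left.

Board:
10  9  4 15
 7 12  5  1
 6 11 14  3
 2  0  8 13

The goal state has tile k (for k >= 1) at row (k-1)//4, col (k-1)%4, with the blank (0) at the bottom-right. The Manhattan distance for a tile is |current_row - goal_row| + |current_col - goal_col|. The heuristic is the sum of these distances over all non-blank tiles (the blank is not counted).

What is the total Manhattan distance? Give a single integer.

Answer: 40

Derivation:
Tile 10: at (0,0), goal (2,1), distance |0-2|+|0-1| = 3
Tile 9: at (0,1), goal (2,0), distance |0-2|+|1-0| = 3
Tile 4: at (0,2), goal (0,3), distance |0-0|+|2-3| = 1
Tile 15: at (0,3), goal (3,2), distance |0-3|+|3-2| = 4
Tile 7: at (1,0), goal (1,2), distance |1-1|+|0-2| = 2
Tile 12: at (1,1), goal (2,3), distance |1-2|+|1-3| = 3
Tile 5: at (1,2), goal (1,0), distance |1-1|+|2-0| = 2
Tile 1: at (1,3), goal (0,0), distance |1-0|+|3-0| = 4
Tile 6: at (2,0), goal (1,1), distance |2-1|+|0-1| = 2
Tile 11: at (2,1), goal (2,2), distance |2-2|+|1-2| = 1
Tile 14: at (2,2), goal (3,1), distance |2-3|+|2-1| = 2
Tile 3: at (2,3), goal (0,2), distance |2-0|+|3-2| = 3
Tile 2: at (3,0), goal (0,1), distance |3-0|+|0-1| = 4
Tile 8: at (3,2), goal (1,3), distance |3-1|+|2-3| = 3
Tile 13: at (3,3), goal (3,0), distance |3-3|+|3-0| = 3
Sum: 3 + 3 + 1 + 4 + 2 + 3 + 2 + 4 + 2 + 1 + 2 + 3 + 4 + 3 + 3 = 40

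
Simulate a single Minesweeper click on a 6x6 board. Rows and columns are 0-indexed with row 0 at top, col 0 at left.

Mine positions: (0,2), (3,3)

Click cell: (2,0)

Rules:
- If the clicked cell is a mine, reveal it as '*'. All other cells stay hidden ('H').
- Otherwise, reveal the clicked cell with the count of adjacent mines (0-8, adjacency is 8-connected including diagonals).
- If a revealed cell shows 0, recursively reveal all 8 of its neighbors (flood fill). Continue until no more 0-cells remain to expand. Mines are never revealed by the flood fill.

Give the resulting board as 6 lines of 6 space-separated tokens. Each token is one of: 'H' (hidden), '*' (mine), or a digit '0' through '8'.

0 1 H 1 0 0
0 1 1 1 0 0
0 0 1 1 1 0
0 0 1 H 1 0
0 0 1 1 1 0
0 0 0 0 0 0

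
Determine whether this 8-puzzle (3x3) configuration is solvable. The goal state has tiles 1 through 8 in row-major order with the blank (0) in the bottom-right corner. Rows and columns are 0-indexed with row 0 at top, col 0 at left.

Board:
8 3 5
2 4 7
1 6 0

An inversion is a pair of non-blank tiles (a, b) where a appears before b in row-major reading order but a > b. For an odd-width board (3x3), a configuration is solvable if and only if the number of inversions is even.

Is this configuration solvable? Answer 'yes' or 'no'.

Inversions (pairs i<j in row-major order where tile[i] > tile[j] > 0): 16
16 is even, so the puzzle is solvable.

Answer: yes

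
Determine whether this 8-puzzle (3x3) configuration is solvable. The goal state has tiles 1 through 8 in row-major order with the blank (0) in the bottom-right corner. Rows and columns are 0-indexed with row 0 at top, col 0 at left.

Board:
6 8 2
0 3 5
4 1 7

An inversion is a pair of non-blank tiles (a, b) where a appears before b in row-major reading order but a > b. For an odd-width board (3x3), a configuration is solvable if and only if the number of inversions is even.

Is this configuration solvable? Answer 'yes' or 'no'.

Inversions (pairs i<j in row-major order where tile[i] > tile[j] > 0): 16
16 is even, so the puzzle is solvable.

Answer: yes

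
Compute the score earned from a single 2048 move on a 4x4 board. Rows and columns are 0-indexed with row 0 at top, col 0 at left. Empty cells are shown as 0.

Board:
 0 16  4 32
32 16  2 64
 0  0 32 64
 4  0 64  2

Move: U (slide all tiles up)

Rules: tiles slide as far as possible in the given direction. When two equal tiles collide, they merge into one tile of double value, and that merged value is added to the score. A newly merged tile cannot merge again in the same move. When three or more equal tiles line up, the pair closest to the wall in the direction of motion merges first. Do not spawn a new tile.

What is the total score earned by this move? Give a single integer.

Answer: 160

Derivation:
Slide up:
col 0: [0, 32, 0, 4] -> [32, 4, 0, 0]  score +0 (running 0)
col 1: [16, 16, 0, 0] -> [32, 0, 0, 0]  score +32 (running 32)
col 2: [4, 2, 32, 64] -> [4, 2, 32, 64]  score +0 (running 32)
col 3: [32, 64, 64, 2] -> [32, 128, 2, 0]  score +128 (running 160)
Board after move:
 32  32   4  32
  4   0   2 128
  0   0  32   2
  0   0  64   0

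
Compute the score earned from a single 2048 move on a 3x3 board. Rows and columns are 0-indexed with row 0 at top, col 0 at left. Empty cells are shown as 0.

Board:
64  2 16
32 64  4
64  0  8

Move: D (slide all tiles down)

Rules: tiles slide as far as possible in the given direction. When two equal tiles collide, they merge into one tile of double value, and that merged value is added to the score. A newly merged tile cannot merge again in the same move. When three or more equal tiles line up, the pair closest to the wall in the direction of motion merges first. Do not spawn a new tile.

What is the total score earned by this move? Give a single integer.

Slide down:
col 0: [64, 32, 64] -> [64, 32, 64]  score +0 (running 0)
col 1: [2, 64, 0] -> [0, 2, 64]  score +0 (running 0)
col 2: [16, 4, 8] -> [16, 4, 8]  score +0 (running 0)
Board after move:
64  0 16
32  2  4
64 64  8

Answer: 0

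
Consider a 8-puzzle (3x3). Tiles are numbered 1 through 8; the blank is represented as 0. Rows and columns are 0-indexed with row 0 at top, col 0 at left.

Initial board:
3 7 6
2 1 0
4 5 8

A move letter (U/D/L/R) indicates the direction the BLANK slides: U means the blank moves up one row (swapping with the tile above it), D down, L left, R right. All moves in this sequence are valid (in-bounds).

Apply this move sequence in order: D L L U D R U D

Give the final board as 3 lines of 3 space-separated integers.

After move 1 (D):
3 7 6
2 1 8
4 5 0

After move 2 (L):
3 7 6
2 1 8
4 0 5

After move 3 (L):
3 7 6
2 1 8
0 4 5

After move 4 (U):
3 7 6
0 1 8
2 4 5

After move 5 (D):
3 7 6
2 1 8
0 4 5

After move 6 (R):
3 7 6
2 1 8
4 0 5

After move 7 (U):
3 7 6
2 0 8
4 1 5

After move 8 (D):
3 7 6
2 1 8
4 0 5

Answer: 3 7 6
2 1 8
4 0 5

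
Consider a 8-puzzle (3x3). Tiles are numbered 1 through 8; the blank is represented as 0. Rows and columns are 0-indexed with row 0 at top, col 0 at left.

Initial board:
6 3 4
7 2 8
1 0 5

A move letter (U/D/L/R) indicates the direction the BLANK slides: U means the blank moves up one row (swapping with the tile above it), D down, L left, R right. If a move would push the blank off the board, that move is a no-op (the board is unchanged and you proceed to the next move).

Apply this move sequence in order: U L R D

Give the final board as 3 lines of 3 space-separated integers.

After move 1 (U):
6 3 4
7 0 8
1 2 5

After move 2 (L):
6 3 4
0 7 8
1 2 5

After move 3 (R):
6 3 4
7 0 8
1 2 5

After move 4 (D):
6 3 4
7 2 8
1 0 5

Answer: 6 3 4
7 2 8
1 0 5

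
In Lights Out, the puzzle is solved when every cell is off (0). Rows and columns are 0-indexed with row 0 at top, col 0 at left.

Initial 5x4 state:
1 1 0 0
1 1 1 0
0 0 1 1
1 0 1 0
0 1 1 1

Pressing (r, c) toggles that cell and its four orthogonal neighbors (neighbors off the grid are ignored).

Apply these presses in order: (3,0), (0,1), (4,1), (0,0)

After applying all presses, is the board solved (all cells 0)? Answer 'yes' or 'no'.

Answer: no

Derivation:
After press 1 at (3,0):
1 1 0 0
1 1 1 0
1 0 1 1
0 1 1 0
1 1 1 1

After press 2 at (0,1):
0 0 1 0
1 0 1 0
1 0 1 1
0 1 1 0
1 1 1 1

After press 3 at (4,1):
0 0 1 0
1 0 1 0
1 0 1 1
0 0 1 0
0 0 0 1

After press 4 at (0,0):
1 1 1 0
0 0 1 0
1 0 1 1
0 0 1 0
0 0 0 1

Lights still on: 9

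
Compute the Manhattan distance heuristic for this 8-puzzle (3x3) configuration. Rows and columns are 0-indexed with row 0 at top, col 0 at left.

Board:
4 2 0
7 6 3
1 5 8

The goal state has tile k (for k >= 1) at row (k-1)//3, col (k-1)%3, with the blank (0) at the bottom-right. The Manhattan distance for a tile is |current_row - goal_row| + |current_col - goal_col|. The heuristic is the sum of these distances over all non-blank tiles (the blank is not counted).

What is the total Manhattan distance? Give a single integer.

Tile 4: (0,0)->(1,0) = 1
Tile 2: (0,1)->(0,1) = 0
Tile 7: (1,0)->(2,0) = 1
Tile 6: (1,1)->(1,2) = 1
Tile 3: (1,2)->(0,2) = 1
Tile 1: (2,0)->(0,0) = 2
Tile 5: (2,1)->(1,1) = 1
Tile 8: (2,2)->(2,1) = 1
Sum: 1 + 0 + 1 + 1 + 1 + 2 + 1 + 1 = 8

Answer: 8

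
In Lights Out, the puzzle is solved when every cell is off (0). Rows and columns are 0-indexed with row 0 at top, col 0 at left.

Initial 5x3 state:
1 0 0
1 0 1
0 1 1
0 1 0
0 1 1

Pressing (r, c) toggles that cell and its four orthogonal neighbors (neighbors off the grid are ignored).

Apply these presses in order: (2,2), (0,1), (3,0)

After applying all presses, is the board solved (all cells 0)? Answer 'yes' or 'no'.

Answer: no

Derivation:
After press 1 at (2,2):
1 0 0
1 0 0
0 0 0
0 1 1
0 1 1

After press 2 at (0,1):
0 1 1
1 1 0
0 0 0
0 1 1
0 1 1

After press 3 at (3,0):
0 1 1
1 1 0
1 0 0
1 0 1
1 1 1

Lights still on: 10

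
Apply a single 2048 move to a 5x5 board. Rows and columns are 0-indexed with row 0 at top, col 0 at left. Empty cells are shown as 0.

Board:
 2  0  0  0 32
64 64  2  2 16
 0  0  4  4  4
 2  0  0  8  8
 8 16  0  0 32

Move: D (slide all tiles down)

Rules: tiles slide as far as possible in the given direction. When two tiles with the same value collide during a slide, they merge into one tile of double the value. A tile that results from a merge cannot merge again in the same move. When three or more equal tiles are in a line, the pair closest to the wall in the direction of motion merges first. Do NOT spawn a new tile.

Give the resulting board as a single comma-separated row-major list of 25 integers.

Slide down:
col 0: [2, 64, 0, 2, 8] -> [0, 2, 64, 2, 8]
col 1: [0, 64, 0, 0, 16] -> [0, 0, 0, 64, 16]
col 2: [0, 2, 4, 0, 0] -> [0, 0, 0, 2, 4]
col 3: [0, 2, 4, 8, 0] -> [0, 0, 2, 4, 8]
col 4: [32, 16, 4, 8, 32] -> [32, 16, 4, 8, 32]

Answer: 0, 0, 0, 0, 32, 2, 0, 0, 0, 16, 64, 0, 0, 2, 4, 2, 64, 2, 4, 8, 8, 16, 4, 8, 32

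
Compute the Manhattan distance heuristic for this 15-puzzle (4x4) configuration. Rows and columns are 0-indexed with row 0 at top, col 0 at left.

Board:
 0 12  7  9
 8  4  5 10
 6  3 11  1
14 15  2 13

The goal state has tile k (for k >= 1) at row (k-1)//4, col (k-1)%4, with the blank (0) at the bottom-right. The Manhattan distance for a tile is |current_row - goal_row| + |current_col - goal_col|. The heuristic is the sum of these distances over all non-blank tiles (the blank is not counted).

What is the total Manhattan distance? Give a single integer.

Tile 12: (0,1)->(2,3) = 4
Tile 7: (0,2)->(1,2) = 1
Tile 9: (0,3)->(2,0) = 5
Tile 8: (1,0)->(1,3) = 3
Tile 4: (1,1)->(0,3) = 3
Tile 5: (1,2)->(1,0) = 2
Tile 10: (1,3)->(2,1) = 3
Tile 6: (2,0)->(1,1) = 2
Tile 3: (2,1)->(0,2) = 3
Tile 11: (2,2)->(2,2) = 0
Tile 1: (2,3)->(0,0) = 5
Tile 14: (3,0)->(3,1) = 1
Tile 15: (3,1)->(3,2) = 1
Tile 2: (3,2)->(0,1) = 4
Tile 13: (3,3)->(3,0) = 3
Sum: 4 + 1 + 5 + 3 + 3 + 2 + 3 + 2 + 3 + 0 + 5 + 1 + 1 + 4 + 3 = 40

Answer: 40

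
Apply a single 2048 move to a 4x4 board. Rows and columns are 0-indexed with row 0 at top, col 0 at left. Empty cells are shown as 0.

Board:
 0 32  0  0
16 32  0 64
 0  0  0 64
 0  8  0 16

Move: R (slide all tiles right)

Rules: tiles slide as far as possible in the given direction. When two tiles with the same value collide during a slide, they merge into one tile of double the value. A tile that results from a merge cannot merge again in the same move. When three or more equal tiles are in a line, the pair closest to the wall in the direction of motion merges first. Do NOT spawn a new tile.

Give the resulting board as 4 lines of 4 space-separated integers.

Answer:  0  0  0 32
 0 16 32 64
 0  0  0 64
 0  0  8 16

Derivation:
Slide right:
row 0: [0, 32, 0, 0] -> [0, 0, 0, 32]
row 1: [16, 32, 0, 64] -> [0, 16, 32, 64]
row 2: [0, 0, 0, 64] -> [0, 0, 0, 64]
row 3: [0, 8, 0, 16] -> [0, 0, 8, 16]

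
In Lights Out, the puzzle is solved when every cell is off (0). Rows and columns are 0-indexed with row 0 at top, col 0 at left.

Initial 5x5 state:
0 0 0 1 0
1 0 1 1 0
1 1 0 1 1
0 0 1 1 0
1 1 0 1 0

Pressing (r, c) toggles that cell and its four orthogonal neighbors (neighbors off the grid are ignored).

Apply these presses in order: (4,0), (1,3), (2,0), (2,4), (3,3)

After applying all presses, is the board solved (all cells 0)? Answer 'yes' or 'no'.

Answer: yes

Derivation:
After press 1 at (4,0):
0 0 0 1 0
1 0 1 1 0
1 1 0 1 1
1 0 1 1 0
0 0 0 1 0

After press 2 at (1,3):
0 0 0 0 0
1 0 0 0 1
1 1 0 0 1
1 0 1 1 0
0 0 0 1 0

After press 3 at (2,0):
0 0 0 0 0
0 0 0 0 1
0 0 0 0 1
0 0 1 1 0
0 0 0 1 0

After press 4 at (2,4):
0 0 0 0 0
0 0 0 0 0
0 0 0 1 0
0 0 1 1 1
0 0 0 1 0

After press 5 at (3,3):
0 0 0 0 0
0 0 0 0 0
0 0 0 0 0
0 0 0 0 0
0 0 0 0 0

Lights still on: 0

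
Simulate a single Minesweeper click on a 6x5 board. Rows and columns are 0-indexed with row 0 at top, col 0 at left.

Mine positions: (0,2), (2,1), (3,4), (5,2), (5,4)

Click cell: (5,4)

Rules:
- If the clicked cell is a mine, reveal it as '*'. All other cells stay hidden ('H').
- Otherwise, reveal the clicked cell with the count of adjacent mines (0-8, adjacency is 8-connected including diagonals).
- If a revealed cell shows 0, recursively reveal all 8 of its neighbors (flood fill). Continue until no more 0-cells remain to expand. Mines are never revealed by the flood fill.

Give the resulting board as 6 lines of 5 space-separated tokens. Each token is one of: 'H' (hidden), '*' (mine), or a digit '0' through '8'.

H H H H H
H H H H H
H H H H H
H H H H H
H H H H H
H H H H *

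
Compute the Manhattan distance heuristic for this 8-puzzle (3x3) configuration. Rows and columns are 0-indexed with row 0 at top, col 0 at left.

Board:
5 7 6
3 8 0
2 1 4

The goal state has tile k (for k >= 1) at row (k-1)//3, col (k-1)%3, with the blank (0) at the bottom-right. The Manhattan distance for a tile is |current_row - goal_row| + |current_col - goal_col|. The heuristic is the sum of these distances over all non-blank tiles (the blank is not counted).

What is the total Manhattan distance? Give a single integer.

Tile 5: at (0,0), goal (1,1), distance |0-1|+|0-1| = 2
Tile 7: at (0,1), goal (2,0), distance |0-2|+|1-0| = 3
Tile 6: at (0,2), goal (1,2), distance |0-1|+|2-2| = 1
Tile 3: at (1,0), goal (0,2), distance |1-0|+|0-2| = 3
Tile 8: at (1,1), goal (2,1), distance |1-2|+|1-1| = 1
Tile 2: at (2,0), goal (0,1), distance |2-0|+|0-1| = 3
Tile 1: at (2,1), goal (0,0), distance |2-0|+|1-0| = 3
Tile 4: at (2,2), goal (1,0), distance |2-1|+|2-0| = 3
Sum: 2 + 3 + 1 + 3 + 1 + 3 + 3 + 3 = 19

Answer: 19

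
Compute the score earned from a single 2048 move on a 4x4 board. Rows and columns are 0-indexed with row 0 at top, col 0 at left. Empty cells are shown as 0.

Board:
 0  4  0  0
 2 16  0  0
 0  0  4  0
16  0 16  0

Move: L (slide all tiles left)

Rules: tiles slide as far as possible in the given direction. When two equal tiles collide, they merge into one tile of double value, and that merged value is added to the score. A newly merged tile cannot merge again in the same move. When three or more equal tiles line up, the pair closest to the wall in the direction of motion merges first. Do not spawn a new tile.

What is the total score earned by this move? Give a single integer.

Answer: 32

Derivation:
Slide left:
row 0: [0, 4, 0, 0] -> [4, 0, 0, 0]  score +0 (running 0)
row 1: [2, 16, 0, 0] -> [2, 16, 0, 0]  score +0 (running 0)
row 2: [0, 0, 4, 0] -> [4, 0, 0, 0]  score +0 (running 0)
row 3: [16, 0, 16, 0] -> [32, 0, 0, 0]  score +32 (running 32)
Board after move:
 4  0  0  0
 2 16  0  0
 4  0  0  0
32  0  0  0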